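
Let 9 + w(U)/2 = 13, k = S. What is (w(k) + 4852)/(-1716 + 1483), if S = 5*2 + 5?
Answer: -4860/233 ≈ -20.858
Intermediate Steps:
S = 15 (S = 10 + 5 = 15)
k = 15
w(U) = 8 (w(U) = -18 + 2*13 = -18 + 26 = 8)
(w(k) + 4852)/(-1716 + 1483) = (8 + 4852)/(-1716 + 1483) = 4860/(-233) = 4860*(-1/233) = -4860/233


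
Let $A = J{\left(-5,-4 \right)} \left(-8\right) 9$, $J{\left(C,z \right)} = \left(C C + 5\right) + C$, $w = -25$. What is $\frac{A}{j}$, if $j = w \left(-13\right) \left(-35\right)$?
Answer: $\frac{72}{455} \approx 0.15824$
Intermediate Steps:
$J{\left(C,z \right)} = 5 + C + C^{2}$ ($J{\left(C,z \right)} = \left(C^{2} + 5\right) + C = \left(5 + C^{2}\right) + C = 5 + C + C^{2}$)
$j = -11375$ ($j = \left(-25\right) \left(-13\right) \left(-35\right) = 325 \left(-35\right) = -11375$)
$A = -1800$ ($A = \left(5 - 5 + \left(-5\right)^{2}\right) \left(-8\right) 9 = \left(5 - 5 + 25\right) \left(-8\right) 9 = 25 \left(-8\right) 9 = \left(-200\right) 9 = -1800$)
$\frac{A}{j} = - \frac{1800}{-11375} = \left(-1800\right) \left(- \frac{1}{11375}\right) = \frac{72}{455}$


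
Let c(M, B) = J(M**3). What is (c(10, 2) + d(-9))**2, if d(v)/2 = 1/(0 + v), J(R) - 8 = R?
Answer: 82264900/81 ≈ 1.0156e+6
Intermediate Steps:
J(R) = 8 + R
c(M, B) = 8 + M**3
d(v) = 2/v (d(v) = 2/(0 + v) = 2/v)
(c(10, 2) + d(-9))**2 = ((8 + 10**3) + 2/(-9))**2 = ((8 + 1000) + 2*(-1/9))**2 = (1008 - 2/9)**2 = (9070/9)**2 = 82264900/81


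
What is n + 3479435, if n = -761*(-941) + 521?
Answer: 4196057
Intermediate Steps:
n = 716622 (n = 716101 + 521 = 716622)
n + 3479435 = 716622 + 3479435 = 4196057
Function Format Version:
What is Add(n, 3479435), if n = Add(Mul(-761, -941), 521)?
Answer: 4196057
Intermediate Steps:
n = 716622 (n = Add(716101, 521) = 716622)
Add(n, 3479435) = Add(716622, 3479435) = 4196057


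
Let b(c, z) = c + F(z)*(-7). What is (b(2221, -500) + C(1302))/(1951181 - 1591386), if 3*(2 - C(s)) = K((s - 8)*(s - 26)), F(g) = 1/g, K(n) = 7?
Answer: 3331021/539692500 ≈ 0.0061721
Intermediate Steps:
b(c, z) = c - 7/z
C(s) = -1/3 (C(s) = 2 - 1/3*7 = 2 - 7/3 = -1/3)
(b(2221, -500) + C(1302))/(1951181 - 1591386) = ((2221 - 7/(-500)) - 1/3)/(1951181 - 1591386) = ((2221 - 7*(-1/500)) - 1/3)/359795 = ((2221 + 7/500) - 1/3)*(1/359795) = (1110507/500 - 1/3)*(1/359795) = (3331021/1500)*(1/359795) = 3331021/539692500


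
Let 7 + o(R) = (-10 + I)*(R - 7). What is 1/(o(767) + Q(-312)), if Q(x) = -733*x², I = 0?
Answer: -1/71360759 ≈ -1.4013e-8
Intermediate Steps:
o(R) = 63 - 10*R (o(R) = -7 + (-10 + 0)*(R - 7) = -7 - 10*(-7 + R) = -7 + (70 - 10*R) = 63 - 10*R)
1/(o(767) + Q(-312)) = 1/((63 - 10*767) - 733*(-312)²) = 1/((63 - 7670) - 733*97344) = 1/(-7607 - 71353152) = 1/(-71360759) = -1/71360759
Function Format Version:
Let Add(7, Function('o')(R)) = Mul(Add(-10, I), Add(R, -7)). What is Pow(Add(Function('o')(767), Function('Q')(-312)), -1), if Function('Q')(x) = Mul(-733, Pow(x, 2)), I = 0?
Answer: Rational(-1, 71360759) ≈ -1.4013e-8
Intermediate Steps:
Function('o')(R) = Add(63, Mul(-10, R)) (Function('o')(R) = Add(-7, Mul(Add(-10, 0), Add(R, -7))) = Add(-7, Mul(-10, Add(-7, R))) = Add(-7, Add(70, Mul(-10, R))) = Add(63, Mul(-10, R)))
Pow(Add(Function('o')(767), Function('Q')(-312)), -1) = Pow(Add(Add(63, Mul(-10, 767)), Mul(-733, Pow(-312, 2))), -1) = Pow(Add(Add(63, -7670), Mul(-733, 97344)), -1) = Pow(Add(-7607, -71353152), -1) = Pow(-71360759, -1) = Rational(-1, 71360759)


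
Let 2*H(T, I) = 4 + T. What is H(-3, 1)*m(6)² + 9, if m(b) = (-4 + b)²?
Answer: 17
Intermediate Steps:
H(T, I) = 2 + T/2 (H(T, I) = (4 + T)/2 = 2 + T/2)
H(-3, 1)*m(6)² + 9 = (2 + (½)*(-3))*((-4 + 6)²)² + 9 = (2 - 3/2)*(2²)² + 9 = (½)*4² + 9 = (½)*16 + 9 = 8 + 9 = 17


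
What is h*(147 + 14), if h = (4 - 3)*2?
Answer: 322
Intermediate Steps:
h = 2 (h = 1*2 = 2)
h*(147 + 14) = 2*(147 + 14) = 2*161 = 322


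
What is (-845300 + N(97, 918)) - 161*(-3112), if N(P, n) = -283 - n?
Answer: -345469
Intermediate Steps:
(-845300 + N(97, 918)) - 161*(-3112) = (-845300 + (-283 - 1*918)) - 161*(-3112) = (-845300 + (-283 - 918)) + 501032 = (-845300 - 1201) + 501032 = -846501 + 501032 = -345469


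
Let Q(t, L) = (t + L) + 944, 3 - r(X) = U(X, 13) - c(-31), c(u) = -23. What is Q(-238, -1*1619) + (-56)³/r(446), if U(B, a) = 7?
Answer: 150965/27 ≈ 5591.3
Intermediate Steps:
r(X) = -27 (r(X) = 3 - (7 - 1*(-23)) = 3 - (7 + 23) = 3 - 1*30 = 3 - 30 = -27)
Q(t, L) = 944 + L + t (Q(t, L) = (L + t) + 944 = 944 + L + t)
Q(-238, -1*1619) + (-56)³/r(446) = (944 - 1*1619 - 238) + (-56)³/(-27) = (944 - 1619 - 238) - 175616*(-1/27) = -913 + 175616/27 = 150965/27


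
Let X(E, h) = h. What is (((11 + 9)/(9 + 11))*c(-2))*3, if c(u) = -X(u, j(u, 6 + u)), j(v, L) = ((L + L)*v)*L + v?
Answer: 198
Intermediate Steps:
j(v, L) = v + 2*v*L² (j(v, L) = ((2*L)*v)*L + v = (2*L*v)*L + v = 2*v*L² + v = v + 2*v*L²)
c(u) = -u*(1 + 2*(6 + u)²)
(((11 + 9)/(9 + 11))*c(-2))*3 = (((11 + 9)/(9 + 11))*(-1*(-2)*(1 + 2*(6 - 2)²)))*3 = ((20/20)*(-1*(-2)*(1 + 2*4²)))*3 = ((20*(1/20))*(-1*(-2)*(1 + 2*16)))*3 = (1*(-1*(-2)*(1 + 32)))*3 = (1*(-1*(-2)*33))*3 = (1*66)*3 = 66*3 = 198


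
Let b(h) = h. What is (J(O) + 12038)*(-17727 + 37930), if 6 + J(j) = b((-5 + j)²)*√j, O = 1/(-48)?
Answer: 243082496 + 1173410443*I*√3/27648 ≈ 2.4308e+8 + 73510.0*I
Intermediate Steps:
O = -1/48 ≈ -0.020833
J(j) = -6 + √j*(-5 + j)² (J(j) = -6 + (-5 + j)²*√j = -6 + √j*(-5 + j)²)
(J(O) + 12038)*(-17727 + 37930) = ((-6 + √(-1/48)*(-5 - 1/48)²) + 12038)*(-17727 + 37930) = ((-6 + (I*√3/12)*(-241/48)²) + 12038)*20203 = ((-6 + (I*√3/12)*(58081/2304)) + 12038)*20203 = ((-6 + 58081*I*√3/27648) + 12038)*20203 = (12032 + 58081*I*√3/27648)*20203 = 243082496 + 1173410443*I*√3/27648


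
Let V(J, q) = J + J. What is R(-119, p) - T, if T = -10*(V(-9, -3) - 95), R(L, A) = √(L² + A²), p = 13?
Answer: -1130 + √14330 ≈ -1010.3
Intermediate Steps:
V(J, q) = 2*J
R(L, A) = √(A² + L²)
T = 1130 (T = -10*(2*(-9) - 95) = -10*(-18 - 95) = -10*(-113) = 1130)
R(-119, p) - T = √(13² + (-119)²) - 1*1130 = √(169 + 14161) - 1130 = √14330 - 1130 = -1130 + √14330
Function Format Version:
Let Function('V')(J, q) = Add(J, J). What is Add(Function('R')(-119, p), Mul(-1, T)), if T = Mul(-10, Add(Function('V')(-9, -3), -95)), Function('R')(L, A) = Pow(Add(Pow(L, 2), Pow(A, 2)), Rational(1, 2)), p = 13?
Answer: Add(-1130, Pow(14330, Rational(1, 2))) ≈ -1010.3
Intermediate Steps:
Function('V')(J, q) = Mul(2, J)
Function('R')(L, A) = Pow(Add(Pow(A, 2), Pow(L, 2)), Rational(1, 2))
T = 1130 (T = Mul(-10, Add(Mul(2, -9), -95)) = Mul(-10, Add(-18, -95)) = Mul(-10, -113) = 1130)
Add(Function('R')(-119, p), Mul(-1, T)) = Add(Pow(Add(Pow(13, 2), Pow(-119, 2)), Rational(1, 2)), Mul(-1, 1130)) = Add(Pow(Add(169, 14161), Rational(1, 2)), -1130) = Add(Pow(14330, Rational(1, 2)), -1130) = Add(-1130, Pow(14330, Rational(1, 2)))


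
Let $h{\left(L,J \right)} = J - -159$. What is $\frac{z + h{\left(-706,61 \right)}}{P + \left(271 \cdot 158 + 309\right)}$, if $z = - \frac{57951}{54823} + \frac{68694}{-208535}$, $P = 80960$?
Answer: $\frac{2499302324153}{1418626402564535} \approx 0.0017618$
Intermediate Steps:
$h{\left(L,J \right)} = 159 + J$ ($h{\left(L,J \right)} = J + 159 = 159 + J$)
$z = - \frac{15850822947}{11432514305}$ ($z = \left(-57951\right) \frac{1}{54823} + 68694 \left(- \frac{1}{208535}\right) = - \frac{57951}{54823} - \frac{68694}{208535} = - \frac{15850822947}{11432514305} \approx -1.3865$)
$\frac{z + h{\left(-706,61 \right)}}{P + \left(271 \cdot 158 + 309\right)} = \frac{- \frac{15850822947}{11432514305} + \left(159 + 61\right)}{80960 + \left(271 \cdot 158 + 309\right)} = \frac{- \frac{15850822947}{11432514305} + 220}{80960 + \left(42818 + 309\right)} = \frac{2499302324153}{11432514305 \left(80960 + 43127\right)} = \frac{2499302324153}{11432514305 \cdot 124087} = \frac{2499302324153}{11432514305} \cdot \frac{1}{124087} = \frac{2499302324153}{1418626402564535}$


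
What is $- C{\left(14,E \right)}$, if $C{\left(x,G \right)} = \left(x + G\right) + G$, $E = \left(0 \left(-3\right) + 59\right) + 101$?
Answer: $-334$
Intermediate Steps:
$E = 160$ ($E = \left(0 + 59\right) + 101 = 59 + 101 = 160$)
$C{\left(x,G \right)} = x + 2 G$ ($C{\left(x,G \right)} = \left(G + x\right) + G = x + 2 G$)
$- C{\left(14,E \right)} = - (14 + 2 \cdot 160) = - (14 + 320) = \left(-1\right) 334 = -334$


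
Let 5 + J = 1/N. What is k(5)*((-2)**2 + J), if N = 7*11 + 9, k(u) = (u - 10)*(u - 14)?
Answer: -3825/86 ≈ -44.477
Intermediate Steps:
k(u) = (-14 + u)*(-10 + u) (k(u) = (-10 + u)*(-14 + u) = (-14 + u)*(-10 + u))
N = 86 (N = 77 + 9 = 86)
J = -429/86 (J = -5 + 1/86 = -429/86 ≈ -4.9884)
k(5)*((-2)**2 + J) = (140 + 5**2 - 24*5)*((-2)**2 - 429/86) = (140 + 25 - 120)*(4 - 429/86) = 45*(-85/86) = -3825/86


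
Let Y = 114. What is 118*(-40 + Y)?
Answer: 8732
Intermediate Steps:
118*(-40 + Y) = 118*(-40 + 114) = 118*74 = 8732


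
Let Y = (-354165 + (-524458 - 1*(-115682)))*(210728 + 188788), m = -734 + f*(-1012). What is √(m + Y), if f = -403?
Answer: I*√304806729454 ≈ 5.5209e+5*I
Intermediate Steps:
m = 407102 (m = -734 - 403*(-1012) = -734 + 407836 = 407102)
Y = -304807136556 (Y = (-354165 + (-524458 + 115682))*399516 = (-354165 - 408776)*399516 = -762941*399516 = -304807136556)
√(m + Y) = √(407102 - 304807136556) = √(-304806729454) = I*√304806729454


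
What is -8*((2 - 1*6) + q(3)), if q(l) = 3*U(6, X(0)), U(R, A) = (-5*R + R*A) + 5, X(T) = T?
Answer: 632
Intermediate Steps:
U(R, A) = 5 - 5*R + A*R (U(R, A) = (-5*R + A*R) + 5 = 5 - 5*R + A*R)
q(l) = -75 (q(l) = 3*(5 - 5*6 + 0*6) = 3*(5 - 30 + 0) = 3*(-25) = -75)
-8*((2 - 1*6) + q(3)) = -8*((2 - 1*6) - 75) = -8*((2 - 6) - 75) = -8*(-4 - 75) = -8*(-79) = 632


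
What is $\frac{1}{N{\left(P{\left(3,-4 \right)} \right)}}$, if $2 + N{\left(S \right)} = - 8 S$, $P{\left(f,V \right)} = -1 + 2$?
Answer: $- \frac{1}{10} \approx -0.1$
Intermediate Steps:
$P{\left(f,V \right)} = 1$
$N{\left(S \right)} = -2 - 8 S$
$\frac{1}{N{\left(P{\left(3,-4 \right)} \right)}} = \frac{1}{-2 - 8} = \frac{1}{-10} = - \frac{1}{10}$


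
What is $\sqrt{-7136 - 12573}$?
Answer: $i \sqrt{19709} \approx 140.39 i$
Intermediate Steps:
$\sqrt{-7136 - 12573} = \sqrt{-19709} = i \sqrt{19709}$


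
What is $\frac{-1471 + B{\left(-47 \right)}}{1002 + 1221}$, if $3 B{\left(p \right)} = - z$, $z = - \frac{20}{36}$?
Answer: $- \frac{39712}{60021} \approx -0.66164$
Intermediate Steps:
$z = - \frac{5}{9}$ ($z = \left(-20\right) \frac{1}{36} = - \frac{5}{9} \approx -0.55556$)
$B{\left(p \right)} = \frac{5}{27}$ ($B{\left(p \right)} = \frac{\left(-1\right) \left(- \frac{5}{9}\right)}{3} = \frac{1}{3} \cdot \frac{5}{9} = \frac{5}{27}$)
$\frac{-1471 + B{\left(-47 \right)}}{1002 + 1221} = \frac{-1471 + \frac{5}{27}}{1002 + 1221} = - \frac{39712}{27 \cdot 2223} = \left(- \frac{39712}{27}\right) \frac{1}{2223} = - \frac{39712}{60021}$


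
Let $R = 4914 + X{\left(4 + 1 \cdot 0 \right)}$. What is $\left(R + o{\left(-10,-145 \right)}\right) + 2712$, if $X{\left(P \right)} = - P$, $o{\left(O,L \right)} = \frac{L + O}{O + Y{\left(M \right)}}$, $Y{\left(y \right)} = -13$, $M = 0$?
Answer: $\frac{175461}{23} \approx 7628.7$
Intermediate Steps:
$o{\left(O,L \right)} = \frac{L + O}{-13 + O}$ ($o{\left(O,L \right)} = \frac{L + O}{O - 13} = \frac{L + O}{-13 + O}$)
$R = 4910$ ($R = 4914 - \left(4 + 1 \cdot 0\right) = 4914 - \left(4 + 0\right) = 4914 - 4 = 4910$)
$\left(R + o{\left(-10,-145 \right)}\right) + 2712 = \left(4910 + \frac{-145 - 10}{-13 - 10}\right) + 2712 = \left(4910 + \frac{1}{-23} \left(-155\right)\right) + 2712 = \left(4910 - - \frac{155}{23}\right) + 2712 = \left(4910 + \frac{155}{23}\right) + 2712 = \frac{113085}{23} + 2712 = \frac{175461}{23}$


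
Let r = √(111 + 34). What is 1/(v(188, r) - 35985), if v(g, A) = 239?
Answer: -1/35746 ≈ -2.7975e-5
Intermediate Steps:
r = √145 ≈ 12.042
1/(v(188, r) - 35985) = 1/(239 - 35985) = 1/(-35746) = -1/35746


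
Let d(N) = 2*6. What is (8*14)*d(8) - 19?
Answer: 1325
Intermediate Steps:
d(N) = 12
(8*14)*d(8) - 19 = (8*14)*12 - 19 = 112*12 - 19 = 1344 - 19 = 1325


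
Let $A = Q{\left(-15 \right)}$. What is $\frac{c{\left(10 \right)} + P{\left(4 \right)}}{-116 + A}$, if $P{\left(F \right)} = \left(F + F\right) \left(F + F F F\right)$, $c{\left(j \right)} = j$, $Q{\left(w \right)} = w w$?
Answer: $\frac{554}{109} \approx 5.0826$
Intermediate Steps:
$Q{\left(w \right)} = w^{2}$
$A = 225$ ($A = \left(-15\right)^{2} = 225$)
$P{\left(F \right)} = 2 F \left(F + F^{3}\right)$ ($P{\left(F \right)} = 2 F \left(F + F^{2} F\right) = 2 F \left(F + F^{3}\right)$)
$\frac{c{\left(10 \right)} + P{\left(4 \right)}}{-116 + A} = \frac{10 + 2 \cdot 4^{2} \left(1 + 4^{2}\right)}{-116 + 225} = \frac{10 + 2 \cdot 16 \left(1 + 16\right)}{109} = \left(10 + 2 \cdot 16 \cdot 17\right) \frac{1}{109} = \left(10 + 544\right) \frac{1}{109} = 554 \cdot \frac{1}{109} = \frac{554}{109}$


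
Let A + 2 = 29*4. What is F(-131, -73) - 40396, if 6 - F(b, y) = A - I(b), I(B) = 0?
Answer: -40504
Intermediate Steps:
A = 114 (A = -2 + 29*4 = -2 + 116 = 114)
F(b, y) = -108 (F(b, y) = 6 - (114 - 1*0) = 6 - (114 + 0) = 6 - 1*114 = 6 - 114 = -108)
F(-131, -73) - 40396 = -108 - 40396 = -40504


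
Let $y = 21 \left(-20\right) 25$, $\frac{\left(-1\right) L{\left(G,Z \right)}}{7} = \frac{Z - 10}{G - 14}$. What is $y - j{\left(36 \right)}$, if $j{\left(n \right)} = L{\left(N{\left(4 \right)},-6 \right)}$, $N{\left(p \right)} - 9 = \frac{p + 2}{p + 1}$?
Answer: $- \frac{198940}{19} \approx -10471.0$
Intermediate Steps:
$N{\left(p \right)} = 9 + \frac{2 + p}{1 + p}$ ($N{\left(p \right)} = 9 + \frac{p + 2}{p + 1} = 9 + \frac{2 + p}{1 + p}$)
$L{\left(G,Z \right)} = - \frac{7 \left(-10 + Z\right)}{-14 + G}$ ($L{\left(G,Z \right)} = - 7 \frac{Z - 10}{G - 14} = - 7 \frac{-10 + Z}{-14 + G} = - \frac{7 \left(-10 + Z\right)}{-14 + G}$)
$y = -10500$ ($y = \left(-420\right) 25 = -10500$)
$j{\left(n \right)} = - \frac{560}{19}$ ($j{\left(n \right)} = \frac{7 \left(10 - -6\right)}{-14 + \frac{11 + 10 \cdot 4}{1 + 4}} = \frac{7 \left(10 + 6\right)}{-14 + \frac{11 + 40}{5}} = 7 \frac{1}{-14 + \frac{1}{5} \cdot 51} \cdot 16 = 7 \frac{1}{-14 + \frac{51}{5}} \cdot 16 = 7 \frac{1}{- \frac{19}{5}} \cdot 16 = 7 \left(- \frac{5}{19}\right) 16 = - \frac{560}{19}$)
$y - j{\left(36 \right)} = -10500 - - \frac{560}{19} = -10500 + \frac{560}{19} = - \frac{198940}{19}$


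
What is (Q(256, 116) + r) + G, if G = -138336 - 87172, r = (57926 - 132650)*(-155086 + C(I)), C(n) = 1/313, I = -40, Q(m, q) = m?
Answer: 3627175702032/313 ≈ 1.1588e+10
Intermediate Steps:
C(n) = 1/313
r = 3627246205908/313 (r = (57926 - 132650)*(-155086 + 1/313) = -74724*(-48541917/313) = 3627246205908/313 ≈ 1.1589e+10)
G = -225508
(Q(256, 116) + r) + G = (256 + 3627246205908/313) - 225508 = 3627246286036/313 - 225508 = 3627175702032/313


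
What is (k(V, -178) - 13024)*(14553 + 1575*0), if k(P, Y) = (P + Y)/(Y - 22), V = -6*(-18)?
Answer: -3790663569/20 ≈ -1.8953e+8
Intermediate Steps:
V = 108
k(P, Y) = (P + Y)/(-22 + Y)
(k(V, -178) - 13024)*(14553 + 1575*0) = ((108 - 178)/(-22 - 178) - 13024)*(14553 + 1575*0) = (-70/(-200) - 13024)*(14553 + 0) = (-1/200*(-70) - 13024)*14553 = (7/20 - 13024)*14553 = -260473/20*14553 = -3790663569/20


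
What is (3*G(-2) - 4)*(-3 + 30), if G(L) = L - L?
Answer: -108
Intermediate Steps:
G(L) = 0
(3*G(-2) - 4)*(-3 + 30) = (3*0 - 4)*(-3 + 30) = (0 - 4)*27 = -4*27 = -108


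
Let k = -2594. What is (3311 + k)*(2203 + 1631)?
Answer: 2748978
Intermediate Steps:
(3311 + k)*(2203 + 1631) = (3311 - 2594)*(2203 + 1631) = 717*3834 = 2748978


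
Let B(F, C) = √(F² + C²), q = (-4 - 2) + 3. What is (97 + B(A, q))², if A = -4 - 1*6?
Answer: (97 + √109)² ≈ 11543.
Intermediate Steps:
q = -3 (q = -6 + 3 = -3)
A = -10 (A = -4 - 6 = -10)
B(F, C) = √(C² + F²)
(97 + B(A, q))² = (97 + √((-3)² + (-10)²))² = (97 + √(9 + 100))² = (97 + √109)²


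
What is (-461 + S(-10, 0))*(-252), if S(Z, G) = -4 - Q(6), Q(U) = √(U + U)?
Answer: 117180 + 504*√3 ≈ 1.1805e+5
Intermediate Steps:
Q(U) = √2*√U (Q(U) = √(2*U) = √2*√U)
S(Z, G) = -4 - 2*√3 (S(Z, G) = -4 - √2*√6 = -4 - 2*√3)
(-461 + S(-10, 0))*(-252) = (-461 + (-4 - 2*√3))*(-252) = (-465 - 2*√3)*(-252) = 117180 + 504*√3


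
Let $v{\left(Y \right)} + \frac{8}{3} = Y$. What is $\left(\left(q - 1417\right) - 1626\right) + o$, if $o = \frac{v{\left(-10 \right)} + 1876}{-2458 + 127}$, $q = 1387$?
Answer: $- \frac{11585998}{6993} \approx -1656.8$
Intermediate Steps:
$v{\left(Y \right)} = - \frac{8}{3} + Y$
$o = - \frac{5590}{6993}$ ($o = \frac{\left(- \frac{8}{3} - 10\right) + 1876}{-2458 + 127} = \frac{- \frac{38}{3} + 1876}{-2331} = \frac{5590}{3} \left(- \frac{1}{2331}\right) = - \frac{5590}{6993} \approx -0.79937$)
$\left(\left(q - 1417\right) - 1626\right) + o = \left(\left(1387 - 1417\right) - 1626\right) - \frac{5590}{6993} = \left(-30 - 1626\right) - \frac{5590}{6993} = -1656 - \frac{5590}{6993} = - \frac{11585998}{6993}$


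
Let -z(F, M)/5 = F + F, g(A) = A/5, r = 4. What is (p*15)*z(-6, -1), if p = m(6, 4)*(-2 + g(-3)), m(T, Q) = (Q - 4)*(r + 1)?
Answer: 0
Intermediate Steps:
m(T, Q) = -20 + 5*Q (m(T, Q) = (Q - 4)*(4 + 1) = (-4 + Q)*5 = -20 + 5*Q)
g(A) = A/5 (g(A) = A*(1/5) = A/5)
p = 0 (p = (-20 + 5*4)*(-2 + (1/5)*(-3)) = (-20 + 20)*(-2 - 3/5) = 0*(-13/5) = 0)
z(F, M) = -10*F (z(F, M) = -5*(F + F) = -10*F)
(p*15)*z(-6, -1) = (0*15)*(-10*(-6)) = 0*60 = 0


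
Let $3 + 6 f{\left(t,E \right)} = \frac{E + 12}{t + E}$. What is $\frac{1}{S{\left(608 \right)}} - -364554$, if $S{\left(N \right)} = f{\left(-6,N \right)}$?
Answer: $\frac{216178716}{593} \approx 3.6455 \cdot 10^{5}$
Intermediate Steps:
$f{\left(t,E \right)} = - \frac{1}{2} + \frac{12 + E}{6 \left(E + t\right)}$ ($f{\left(t,E \right)} = - \frac{1}{2} + \frac{\left(E + 12\right) \frac{1}{t + E}}{6} = - \frac{1}{2} + \frac{\left(12 + E\right) \frac{1}{E + t}}{6} = - \frac{1}{2} + \frac{\frac{1}{E + t} \left(12 + E\right)}{6} = - \frac{1}{2} + \frac{12 + E}{6 \left(E + t\right)}$)
$S{\left(N \right)} = \frac{5 - \frac{N}{3}}{-6 + N}$ ($S{\left(N \right)} = \frac{2 - -3 - \frac{N}{3}}{N - 6} = \frac{2 + 3 - \frac{N}{3}}{-6 + N} = \frac{5 - \frac{N}{3}}{-6 + N}$)
$\frac{1}{S{\left(608 \right)}} - -364554 = \frac{1}{\frac{1}{3} \frac{1}{-6 + 608} \left(15 - 608\right)} - -364554 = \frac{1}{\frac{1}{3} \cdot \frac{1}{602} \left(15 - 608\right)} + 364554 = \frac{1}{\frac{1}{3} \cdot \frac{1}{602} \left(-593\right)} + 364554 = \frac{1}{- \frac{593}{1806}} + 364554 = - \frac{1806}{593} + 364554 = \frac{216178716}{593}$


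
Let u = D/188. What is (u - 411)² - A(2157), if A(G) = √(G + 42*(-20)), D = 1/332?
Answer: 658075126350625/3895757056 - √1317 ≈ 1.6888e+5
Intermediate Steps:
D = 1/332 ≈ 0.0030120
u = 1/62416 (u = (1/332)/188 = (1/332)*(1/188) = 1/62416 ≈ 1.6022e-5)
A(G) = √(-840 + G) (A(G) = √(G - 840) = √(-840 + G))
(u - 411)² - A(2157) = (1/62416 - 411)² - √(-840 + 2157) = (-25652975/62416)² - √1317 = 658075126350625/3895757056 - √1317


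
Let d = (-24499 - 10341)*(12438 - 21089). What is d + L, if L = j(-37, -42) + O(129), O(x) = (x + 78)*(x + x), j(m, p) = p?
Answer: 301454204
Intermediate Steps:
O(x) = 2*x*(78 + x) (O(x) = (78 + x)*(2*x) = 2*x*(78 + x))
d = 301400840 (d = -34840*(-8651) = 301400840)
L = 53364 (L = -42 + 2*129*(78 + 129) = -42 + 2*129*207 = -42 + 53406 = 53364)
d + L = 301400840 + 53364 = 301454204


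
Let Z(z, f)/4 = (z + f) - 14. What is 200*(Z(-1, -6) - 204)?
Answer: -57600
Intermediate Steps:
Z(z, f) = -56 + 4*f + 4*z (Z(z, f) = 4*((z + f) - 14) = 4*((f + z) - 14) = 4*(-14 + f + z) = -56 + 4*f + 4*z)
200*(Z(-1, -6) - 204) = 200*((-56 + 4*(-6) + 4*(-1)) - 204) = 200*((-56 - 24 - 4) - 204) = 200*(-84 - 204) = 200*(-288) = -57600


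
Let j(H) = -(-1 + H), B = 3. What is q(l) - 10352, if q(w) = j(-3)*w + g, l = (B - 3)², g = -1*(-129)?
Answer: -10223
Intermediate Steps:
g = 129
j(H) = 1 - H
l = 0 (l = (3 - 3)² = 0² = 0)
q(w) = 129 + 4*w (q(w) = (1 - 1*(-3))*w + 129 = (1 + 3)*w + 129 = 4*w + 129 = 129 + 4*w)
q(l) - 10352 = (129 + 4*0) - 10352 = (129 + 0) - 10352 = 129 - 10352 = -10223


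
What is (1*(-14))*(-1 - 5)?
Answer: 84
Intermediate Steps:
(1*(-14))*(-1 - 5) = -14*(-6) = 84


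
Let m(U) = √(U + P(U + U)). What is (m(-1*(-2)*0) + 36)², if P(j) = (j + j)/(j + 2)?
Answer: 1296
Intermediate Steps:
P(j) = 2*j/(2 + j) (P(j) = (2*j)/(2 + j) = 2*j/(2 + j))
m(U) = √(U + 4*U/(2 + 2*U)) (m(U) = √(U + 2*(U + U)/(2 + (U + U))) = √(U + 2*(2*U)/(2 + 2*U)) = √(U + 4*U/(2 + 2*U)))
(m(-1*(-2)*0) + 36)² = (√((-1*(-2)*0)*(3 - 1*(-2)*0)/(1 - 1*(-2)*0)) + 36)² = (√((2*0)*(3 + 2*0)/(1 + 2*0)) + 36)² = (√(0*(3 + 0)/(1 + 0)) + 36)² = (√(0*3/1) + 36)² = (√(0*1*3) + 36)² = (√0 + 36)² = (0 + 36)² = 36² = 1296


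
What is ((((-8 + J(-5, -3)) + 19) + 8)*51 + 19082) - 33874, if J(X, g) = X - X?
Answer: -13823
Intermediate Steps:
J(X, g) = 0
((((-8 + J(-5, -3)) + 19) + 8)*51 + 19082) - 33874 = ((((-8 + 0) + 19) + 8)*51 + 19082) - 33874 = (((-8 + 19) + 8)*51 + 19082) - 33874 = ((11 + 8)*51 + 19082) - 33874 = (19*51 + 19082) - 33874 = (969 + 19082) - 33874 = 20051 - 33874 = -13823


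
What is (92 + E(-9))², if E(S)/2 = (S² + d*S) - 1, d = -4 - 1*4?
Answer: 156816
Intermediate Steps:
d = -8 (d = -4 - 4 = -8)
E(S) = -2 - 16*S + 2*S² (E(S) = 2*((S² - 8*S) - 1) = 2*(-1 + S² - 8*S) = -2 - 16*S + 2*S²)
(92 + E(-9))² = (92 + (-2 - 16*(-9) + 2*(-9)²))² = (92 + (-2 + 144 + 2*81))² = (92 + (-2 + 144 + 162))² = (92 + 304)² = 396² = 156816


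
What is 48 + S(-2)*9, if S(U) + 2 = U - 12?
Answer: -96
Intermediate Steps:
S(U) = -14 + U (S(U) = -2 + (U - 12) = -2 + (-12 + U) = -14 + U)
48 + S(-2)*9 = 48 + (-14 - 2)*9 = 48 - 16*9 = 48 - 144 = -96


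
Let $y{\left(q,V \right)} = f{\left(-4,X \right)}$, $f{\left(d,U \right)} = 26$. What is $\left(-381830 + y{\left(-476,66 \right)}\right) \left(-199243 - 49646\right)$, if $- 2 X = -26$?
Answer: $95026815756$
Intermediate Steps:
$X = 13$ ($X = \left(- \frac{1}{2}\right) \left(-26\right) = 13$)
$y{\left(q,V \right)} = 26$
$\left(-381830 + y{\left(-476,66 \right)}\right) \left(-199243 - 49646\right) = \left(-381830 + 26\right) \left(-199243 - 49646\right) = \left(-381804\right) \left(-248889\right) = 95026815756$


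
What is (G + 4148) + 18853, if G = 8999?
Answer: 32000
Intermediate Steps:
(G + 4148) + 18853 = (8999 + 4148) + 18853 = 13147 + 18853 = 32000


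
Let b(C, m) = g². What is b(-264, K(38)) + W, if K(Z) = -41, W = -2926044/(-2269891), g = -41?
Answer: 3818612815/2269891 ≈ 1682.3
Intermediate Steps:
W = 2926044/2269891 (W = -2926044*(-1/2269891) = 2926044/2269891 ≈ 1.2891)
b(C, m) = 1681 (b(C, m) = (-41)² = 1681)
b(-264, K(38)) + W = 1681 + 2926044/2269891 = 3818612815/2269891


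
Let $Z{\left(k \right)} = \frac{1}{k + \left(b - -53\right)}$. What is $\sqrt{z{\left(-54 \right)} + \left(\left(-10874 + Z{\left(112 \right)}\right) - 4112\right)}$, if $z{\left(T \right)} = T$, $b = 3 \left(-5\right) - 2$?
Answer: $\frac{i \sqrt{82359003}}{74} \approx 122.64 i$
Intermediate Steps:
$b = -17$ ($b = -15 - 2 = -17$)
$Z{\left(k \right)} = \frac{1}{36 + k}$ ($Z{\left(k \right)} = \frac{1}{k - -36} = \frac{1}{k + \left(-17 + 53\right)} = \frac{1}{k + 36} = \frac{1}{36 + k}$)
$\sqrt{z{\left(-54 \right)} + \left(\left(-10874 + Z{\left(112 \right)}\right) - 4112\right)} = \sqrt{-54 - \left(14986 - \frac{1}{36 + 112}\right)} = \sqrt{-54 - \left(14986 - \frac{1}{148}\right)} = \sqrt{-54 + \left(\left(-10874 + \frac{1}{148}\right) - 4112\right)} = \sqrt{-54 - \frac{2217927}{148}} = \sqrt{- \frac{2225919}{148}} = \frac{i \sqrt{82359003}}{74}$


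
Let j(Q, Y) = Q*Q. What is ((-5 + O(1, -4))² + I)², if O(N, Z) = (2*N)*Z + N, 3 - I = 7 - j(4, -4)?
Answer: 24336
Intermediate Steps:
j(Q, Y) = Q²
I = 12 (I = 3 - (7 - 1*4²) = 3 - (7 - 1*16) = 3 - (7 - 16) = 3 - 1*(-9) = 3 + 9 = 12)
O(N, Z) = N + 2*N*Z (O(N, Z) = 2*N*Z + N = N + 2*N*Z)
((-5 + O(1, -4))² + I)² = ((-5 + 1*(1 + 2*(-4)))² + 12)² = ((-5 + 1*(1 - 8))² + 12)² = ((-5 + 1*(-7))² + 12)² = ((-5 - 7)² + 12)² = ((-12)² + 12)² = (144 + 12)² = 156² = 24336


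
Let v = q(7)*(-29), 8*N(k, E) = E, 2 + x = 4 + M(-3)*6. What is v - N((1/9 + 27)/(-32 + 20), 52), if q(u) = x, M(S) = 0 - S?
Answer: -1173/2 ≈ -586.50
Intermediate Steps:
M(S) = -S
x = 20 (x = -2 + (4 - 1*(-3)*6) = -2 + (4 + 3*6) = -2 + (4 + 18) = -2 + 22 = 20)
N(k, E) = E/8
q(u) = 20
v = -580 (v = 20*(-29) = -580)
v - N((1/9 + 27)/(-32 + 20), 52) = -580 - 52/8 = -580 - 1*13/2 = -580 - 13/2 = -1173/2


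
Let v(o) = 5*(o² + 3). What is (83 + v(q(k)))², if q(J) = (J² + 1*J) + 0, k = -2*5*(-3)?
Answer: 18702147861604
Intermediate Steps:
k = 30 (k = -10*(-3) = 30)
q(J) = J + J² (q(J) = (J² + J) + 0 = (J + J²) + 0 = J + J²)
v(o) = 15 + 5*o² (v(o) = 5*(3 + o²) = 15 + 5*o²)
(83 + v(q(k)))² = (83 + (15 + 5*(30*(1 + 30))²))² = (83 + (15 + 5*(30*31)²))² = (83 + (15 + 5*930²))² = (83 + (15 + 5*864900))² = (83 + (15 + 4324500))² = (83 + 4324515)² = 4324598² = 18702147861604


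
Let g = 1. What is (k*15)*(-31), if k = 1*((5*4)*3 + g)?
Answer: -28365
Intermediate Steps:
k = 61 (k = 1*((5*4)*3 + 1) = 1*(20*3 + 1) = 1*(60 + 1) = 1*61 = 61)
(k*15)*(-31) = (61*15)*(-31) = 915*(-31) = -28365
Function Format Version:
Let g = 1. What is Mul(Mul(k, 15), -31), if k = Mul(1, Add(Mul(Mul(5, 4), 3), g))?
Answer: -28365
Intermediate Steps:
k = 61 (k = Mul(1, Add(Mul(Mul(5, 4), 3), 1)) = Mul(1, Add(Mul(20, 3), 1)) = Mul(1, Add(60, 1)) = Mul(1, 61) = 61)
Mul(Mul(k, 15), -31) = Mul(Mul(61, 15), -31) = Mul(915, -31) = -28365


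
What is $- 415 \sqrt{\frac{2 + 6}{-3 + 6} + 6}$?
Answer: $- \frac{415 \sqrt{78}}{3} \approx -1221.7$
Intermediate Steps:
$- 415 \sqrt{\frac{2 + 6}{-3 + 6} + 6} = - 415 \sqrt{\frac{8}{3} + 6} = - 415 \sqrt{\frac{26}{3}} = - 415 \frac{\sqrt{78}}{3} = - \frac{415 \sqrt{78}}{3}$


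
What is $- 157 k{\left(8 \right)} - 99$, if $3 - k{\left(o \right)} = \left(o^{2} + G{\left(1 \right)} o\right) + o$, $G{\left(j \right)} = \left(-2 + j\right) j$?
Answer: $9478$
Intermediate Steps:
$G{\left(j \right)} = j \left(-2 + j\right)$
$k{\left(o \right)} = 3 - o^{2}$ ($k{\left(o \right)} = 3 - \left(\left(o^{2} + 1 \left(-2 + 1\right) o\right) + o\right) = 3 - \left(\left(o^{2} + 1 \left(-1\right) o\right) + o\right) = 3 - \left(\left(o^{2} - o\right) + o\right) = 3 - o^{2}$)
$- 157 k{\left(8 \right)} - 99 = - 157 \left(3 - 8^{2}\right) - 99 = - 157 \left(3 - 64\right) - 99 = \left(-157\right) \left(-61\right) - 99 = 9577 - 99 = 9478$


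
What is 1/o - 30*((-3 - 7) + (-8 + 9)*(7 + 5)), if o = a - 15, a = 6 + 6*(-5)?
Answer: -2341/39 ≈ -60.026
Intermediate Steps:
a = -24 (a = 6 - 30 = -24)
o = -39 (o = -24 - 15 = -39)
1/o - 30*((-3 - 7) + (-8 + 9)*(7 + 5)) = 1/(-39) - 30*((-3 - 7) + (-8 + 9)*(7 + 5)) = -1/39 - 30*(-10 + 1*12) = -1/39 - 30*(-10 + 12) = -1/39 - 30*2 = -1/39 - 60 = -2341/39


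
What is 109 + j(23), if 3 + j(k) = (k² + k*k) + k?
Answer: 1187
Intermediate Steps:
j(k) = -3 + k + 2*k² (j(k) = -3 + ((k² + k*k) + k) = -3 + ((k² + k²) + k) = -3 + (2*k² + k) = -3 + (k + 2*k²) = -3 + k + 2*k²)
109 + j(23) = 109 + (-3 + 23 + 2*23²) = 109 + (-3 + 23 + 2*529) = 109 + (-3 + 23 + 1058) = 109 + 1078 = 1187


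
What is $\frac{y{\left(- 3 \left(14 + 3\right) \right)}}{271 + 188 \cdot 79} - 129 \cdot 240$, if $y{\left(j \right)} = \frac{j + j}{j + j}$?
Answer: $- \frac{468208079}{15123} \approx -30960.0$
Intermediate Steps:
$y{\left(j \right)} = 1$ ($y{\left(j \right)} = \frac{2 j}{2 j} = 2 j \frac{1}{2 j} = 1$)
$\frac{y{\left(- 3 \left(14 + 3\right) \right)}}{271 + 188 \cdot 79} - 129 \cdot 240 = 1 \frac{1}{271 + 188 \cdot 79} - 129 \cdot 240 = 1 \frac{1}{271 + 14852} - 30960 = 1 \cdot \frac{1}{15123} - 30960 = \frac{1}{15123} - 30960 = - \frac{468208079}{15123}$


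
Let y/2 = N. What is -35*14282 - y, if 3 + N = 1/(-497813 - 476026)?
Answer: -486787057894/973839 ≈ -4.9986e+5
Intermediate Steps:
N = -2921518/973839 (N = -3 + 1/(-497813 - 476026) = -3 + 1/(-973839) = -3 - 1/973839 = -2921518/973839 ≈ -3.0000)
y = -5843036/973839 (y = 2*(-2921518/973839) = -5843036/973839 ≈ -6.0000)
-35*14282 - y = -35*14282 - 1*(-5843036/973839) = -499870 + 5843036/973839 = -486787057894/973839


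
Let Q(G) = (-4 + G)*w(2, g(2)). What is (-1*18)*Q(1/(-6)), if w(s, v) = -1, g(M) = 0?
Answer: -75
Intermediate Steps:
Q(G) = 4 - G (Q(G) = (-4 + G)*(-1) = 4 - G)
(-1*18)*Q(1/(-6)) = (-1*18)*(4 - 1/(-6)) = -18*(4 - 1*(-⅙)) = -18*(4 + ⅙) = -18*25/6 = -75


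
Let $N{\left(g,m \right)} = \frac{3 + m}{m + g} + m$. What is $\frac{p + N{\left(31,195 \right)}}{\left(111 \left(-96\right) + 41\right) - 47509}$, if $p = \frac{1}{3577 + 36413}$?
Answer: $- \frac{885138773}{262654799880} \approx -0.00337$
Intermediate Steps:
$N{\left(g,m \right)} = m + \frac{3 + m}{g + m}$ ($N{\left(g,m \right)} = \frac{3 + m}{g + m} + m = m + \frac{3 + m}{g + m}$)
$p = \frac{1}{39990} \approx 2.5006 \cdot 10^{-5}$
$\frac{p + N{\left(31,195 \right)}}{\left(111 \left(-96\right) + 41\right) - 47509} = \frac{\frac{1}{39990} + \frac{3 + 195 + 195^{2} + 31 \cdot 195}{31 + 195}}{\left(111 \left(-96\right) + 41\right) - 47509} = \frac{\frac{1}{39990} + \frac{3 + 195 + 38025 + 6045}{226}}{\left(-10656 + 41\right) - 47509} = \frac{\frac{1}{39990} + \frac{1}{226} \cdot 44268}{-10615 - 47509} = \frac{\frac{1}{39990} + \frac{22134}{113}}{-58124} = \frac{885138773}{4518870} \left(- \frac{1}{58124}\right) = - \frac{885138773}{262654799880}$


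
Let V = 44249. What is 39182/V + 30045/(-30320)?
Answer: -28292593/268325936 ≈ -0.10544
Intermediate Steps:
39182/V + 30045/(-30320) = 39182/44249 + 30045/(-30320) = 39182*(1/44249) + 30045*(-1/30320) = 39182/44249 - 6009/6064 = -28292593/268325936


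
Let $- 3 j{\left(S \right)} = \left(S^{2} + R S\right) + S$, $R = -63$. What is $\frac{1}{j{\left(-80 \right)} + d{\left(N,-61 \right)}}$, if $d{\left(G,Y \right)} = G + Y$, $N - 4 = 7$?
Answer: $- \frac{3}{11510} \approx -0.00026064$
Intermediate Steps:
$j{\left(S \right)} = - \frac{S^{2}}{3} + \frac{62 S}{3}$ ($j{\left(S \right)} = - \frac{\left(S^{2} - 63 S\right) + S}{3} = - \frac{S^{2} - 62 S}{3} = - \frac{S^{2}}{3} + \frac{62 S}{3}$)
$N = 11$ ($N = 4 + 7 = 11$)
$\frac{1}{j{\left(-80 \right)} + d{\left(N,-61 \right)}} = \frac{1}{\frac{1}{3} \left(-80\right) \left(62 - -80\right) + \left(11 - 61\right)} = \frac{1}{\frac{1}{3} \left(-80\right) \left(62 + 80\right) - 50} = \frac{1}{\frac{1}{3} \left(-80\right) 142 - 50} = \frac{1}{- \frac{11360}{3} - 50} = \frac{1}{- \frac{11510}{3}} = - \frac{3}{11510}$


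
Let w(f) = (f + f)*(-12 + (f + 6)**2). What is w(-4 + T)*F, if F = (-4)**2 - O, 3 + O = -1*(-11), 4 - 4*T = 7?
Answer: 3173/4 ≈ 793.25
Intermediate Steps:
T = -3/4 (T = 1 - 1/4*7 = 1 - 7/4 = -3/4 ≈ -0.75000)
O = 8 (O = -3 - 1*(-11) = -3 + 11 = 8)
F = 8 (F = (-4)**2 - 1*8 = 16 - 8 = 8)
w(f) = 2*f*(-12 + (6 + f)**2) (w(f) = (2*f)*(-12 + (6 + f)**2) = 2*f*(-12 + (6 + f)**2))
w(-4 + T)*F = (2*(-4 - 3/4)*(-12 + (6 + (-4 - 3/4))**2))*8 = (2*(-19/4)*(-12 + (6 - 19/4)**2))*8 = (2*(-19/4)*(-12 + (5/4)**2))*8 = (2*(-19/4)*(-12 + 25/16))*8 = (2*(-19/4)*(-167/16))*8 = (3173/32)*8 = 3173/4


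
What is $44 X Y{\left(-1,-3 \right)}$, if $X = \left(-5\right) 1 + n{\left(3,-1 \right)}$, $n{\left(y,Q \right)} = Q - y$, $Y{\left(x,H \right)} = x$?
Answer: $396$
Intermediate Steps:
$X = -9$ ($X = \left(-5\right) 1 - 4 = -5 - 4 = -9$)
$44 X Y{\left(-1,-3 \right)} = 44 \left(-9\right) \left(-1\right) = \left(-396\right) \left(-1\right) = 396$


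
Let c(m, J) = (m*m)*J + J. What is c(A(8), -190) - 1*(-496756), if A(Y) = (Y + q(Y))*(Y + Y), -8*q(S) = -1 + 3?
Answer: -2424874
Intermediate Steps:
q(S) = -1/4 (q(S) = -(-1 + 3)/8 = -1/8*2 = -1/4)
A(Y) = 2*Y*(-1/4 + Y) (A(Y) = (Y - 1/4)*(Y + Y) = (-1/4 + Y)*(2*Y) = 2*Y*(-1/4 + Y))
c(m, J) = J + J*m**2 (c(m, J) = m**2*J + J = J*m**2 + J = J + J*m**2)
c(A(8), -190) - 1*(-496756) = -190*(1 + ((1/2)*8*(-1 + 4*8))**2) - 1*(-496756) = -190*(1 + ((1/2)*8*(-1 + 32))**2) + 496756 = -190*(1 + ((1/2)*8*31)**2) + 496756 = -190*(1 + 124**2) + 496756 = -190*(1 + 15376) + 496756 = -190*15377 + 496756 = -2921630 + 496756 = -2424874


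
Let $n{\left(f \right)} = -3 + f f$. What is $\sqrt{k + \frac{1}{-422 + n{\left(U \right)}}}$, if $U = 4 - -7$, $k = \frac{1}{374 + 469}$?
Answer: $\frac{7 i \sqrt{176187}}{64068} \approx 0.045861 i$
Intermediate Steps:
$k = \frac{1}{843} \approx 0.0011862$
$U = 11$ ($U = 4 + 7 = 11$)
$n{\left(f \right)} = -3 + f^{2}$
$\sqrt{k + \frac{1}{-422 + n{\left(U \right)}}} = \sqrt{\frac{1}{843} + \frac{1}{-422 - \left(3 - 11^{2}\right)}} = \sqrt{\frac{1}{843} + \frac{1}{-422 + \left(-3 + 121\right)}} = \sqrt{\frac{1}{843} + \frac{1}{-422 + 118}} = \sqrt{\frac{1}{843} + \frac{1}{-304}} = \sqrt{\frac{1}{843} - \frac{1}{304}} = \sqrt{- \frac{539}{256272}} = \frac{7 i \sqrt{176187}}{64068}$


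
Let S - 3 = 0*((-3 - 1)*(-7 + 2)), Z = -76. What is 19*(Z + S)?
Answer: -1387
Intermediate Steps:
S = 3 (S = 3 + 0*((-3 - 1)*(-7 + 2)) = 3 + 0*(-4*(-5)) = 3 + 0*20 = 3 + 0 = 3)
19*(Z + S) = 19*(-76 + 3) = 19*(-73) = -1387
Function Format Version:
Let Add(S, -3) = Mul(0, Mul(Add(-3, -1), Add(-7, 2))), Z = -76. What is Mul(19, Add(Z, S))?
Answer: -1387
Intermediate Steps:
S = 3 (S = Add(3, Mul(0, Mul(Add(-3, -1), Add(-7, 2)))) = Add(3, Mul(0, Mul(-4, -5))) = Add(3, Mul(0, 20)) = Add(3, 0) = 3)
Mul(19, Add(Z, S)) = Mul(19, Add(-76, 3)) = Mul(19, -73) = -1387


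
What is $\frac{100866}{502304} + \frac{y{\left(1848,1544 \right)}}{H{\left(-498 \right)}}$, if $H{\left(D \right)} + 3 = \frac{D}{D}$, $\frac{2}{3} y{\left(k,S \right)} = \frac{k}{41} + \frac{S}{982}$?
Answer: $- \frac{175862296557}{5055940912} \approx -34.783$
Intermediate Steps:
$y{\left(k,S \right)} = \frac{3 k}{82} + \frac{3 S}{1964}$ ($y{\left(k,S \right)} = \frac{3 \left(\frac{k}{41} + \frac{S}{982}\right)}{2} = \frac{3 k}{82} + \frac{3 S}{1964}$)
$H{\left(D \right)} = -2$ ($H{\left(D \right)} = -3 + \frac{D}{D} = -3 + 1 = -2$)
$\frac{100866}{502304} + \frac{y{\left(1848,1544 \right)}}{H{\left(-498 \right)}} = \frac{100866}{502304} + \frac{\frac{3}{82} \cdot 1848 + \frac{3}{1964} \cdot 1544}{-2} = 100866 \cdot \frac{1}{502304} + \left(\frac{2772}{41} + \frac{1158}{491}\right) \left(- \frac{1}{2}\right) = \frac{50433}{251152} + \frac{1408530}{20131} \left(- \frac{1}{2}\right) = \frac{50433}{251152} - \frac{704265}{20131} = - \frac{175862296557}{5055940912}$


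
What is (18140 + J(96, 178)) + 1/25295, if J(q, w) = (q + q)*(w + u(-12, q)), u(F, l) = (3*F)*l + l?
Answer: -14994977179/25295 ≈ -5.9280e+5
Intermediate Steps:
u(F, l) = l + 3*F*l (u(F, l) = 3*F*l + l = l + 3*F*l)
J(q, w) = 2*q*(w - 35*q) (J(q, w) = (q + q)*(w + q*(1 + 3*(-12))) = (2*q)*(w + q*(1 - 36)) = (2*q)*(w + q*(-35)) = (2*q)*(w - 35*q) = 2*q*(w - 35*q))
(18140 + J(96, 178)) + 1/25295 = (18140 + 2*96*(178 - 35*96)) + 1/25295 = (18140 + 2*96*(178 - 3360)) + 1/25295 = (18140 + 2*96*(-3182)) + 1/25295 = (18140 - 610944) + 1/25295 = -592804 + 1/25295 = -14994977179/25295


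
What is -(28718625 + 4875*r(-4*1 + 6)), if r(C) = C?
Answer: -28728375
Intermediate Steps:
-(28718625 + 4875*r(-4*1 + 6)) = -(28747875 - 19500) = -4875/(1/((-4 + 6) + 5891)) = -4875/(1/(2 + 5891)) = -4875/(1/5893) = -4875/1/5893 = -4875*5893 = -28728375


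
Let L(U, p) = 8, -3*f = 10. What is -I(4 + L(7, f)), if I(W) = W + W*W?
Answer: -156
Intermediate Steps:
f = -10/3 (f = -⅓*10 = -10/3 ≈ -3.3333)
I(W) = W + W²
-I(4 + L(7, f)) = -(4 + 8)*(1 + (4 + 8)) = -12*(1 + 12) = -12*13 = -1*156 = -156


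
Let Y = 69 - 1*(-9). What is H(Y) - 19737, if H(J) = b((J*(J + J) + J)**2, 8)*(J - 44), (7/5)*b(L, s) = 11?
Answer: -136289/7 ≈ -19470.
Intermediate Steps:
b(L, s) = 55/7 (b(L, s) = (5/7)*11 = 55/7)
Y = 78 (Y = 69 + 9 = 78)
H(J) = -2420/7 + 55*J/7 (H(J) = 55*(J - 44)/7 = 55*(-44 + J)/7 = -2420/7 + 55*J/7)
H(Y) - 19737 = (-2420/7 + (55/7)*78) - 19737 = (-2420/7 + 4290/7) - 19737 = 1870/7 - 19737 = -136289/7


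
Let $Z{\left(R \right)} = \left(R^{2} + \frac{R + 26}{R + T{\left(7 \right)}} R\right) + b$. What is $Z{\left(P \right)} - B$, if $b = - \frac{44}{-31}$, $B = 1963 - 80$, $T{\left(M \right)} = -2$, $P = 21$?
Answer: $- \frac{817905}{589} \approx -1388.6$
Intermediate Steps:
$B = 1883$ ($B = 1963 - 80 = 1883$)
$b = \frac{44}{31}$ ($b = \left(-44\right) \left(- \frac{1}{31}\right) = \frac{44}{31} \approx 1.4194$)
$Z{\left(R \right)} = \frac{44}{31} + R^{2} + \frac{R \left(26 + R\right)}{-2 + R}$ ($Z{\left(R \right)} = \left(R^{2} + \frac{R + 26}{R - 2} R\right) + \frac{44}{31} = \left(R^{2} + \frac{26 + R}{-2 + R} R\right) + \frac{44}{31} = \left(R^{2} + \frac{R \left(26 + R\right)}{-2 + R}\right) + \frac{44}{31} = \frac{44}{31} + R^{2} + \frac{R \left(26 + R\right)}{-2 + R}$)
$Z{\left(P \right)} - B = \frac{- \frac{88}{31} + 21^{3} - 21^{2} + \frac{850}{31} \cdot 21}{-2 + 21} - 1883 = \frac{- \frac{88}{31} + 9261 - 441 + \frac{17850}{31}}{19} - 1883 = \frac{1}{19} \cdot \frac{291182}{31} - 1883 = \frac{291182}{589} - 1883 = - \frac{817905}{589}$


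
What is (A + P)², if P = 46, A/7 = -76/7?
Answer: 900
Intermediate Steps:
A = -76 (A = 7*(-76/7) = -76)
(A + P)² = (-76 + 46)² = (-30)² = 900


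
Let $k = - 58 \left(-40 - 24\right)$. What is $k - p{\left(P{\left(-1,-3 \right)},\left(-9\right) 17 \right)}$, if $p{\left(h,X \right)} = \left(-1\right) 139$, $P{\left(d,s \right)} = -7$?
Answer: $3851$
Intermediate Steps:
$p{\left(h,X \right)} = -139$
$k = 3712$ ($k = \left(-58\right) \left(-64\right) = 3712$)
$k - p{\left(P{\left(-1,-3 \right)},\left(-9\right) 17 \right)} = 3712 - -139 = 3712 + 139 = 3851$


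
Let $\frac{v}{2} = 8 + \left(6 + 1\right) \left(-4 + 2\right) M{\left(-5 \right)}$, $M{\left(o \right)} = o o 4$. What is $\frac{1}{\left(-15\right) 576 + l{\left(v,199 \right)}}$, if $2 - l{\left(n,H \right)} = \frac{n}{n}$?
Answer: $- \frac{1}{8639} \approx -0.00011575$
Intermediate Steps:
$M{\left(o \right)} = 4 o^{2}$ ($M{\left(o \right)} = o^{2} \cdot 4 = 4 o^{2}$)
$v = -2784$ ($v = 2 \left(8 + \left(6 + 1\right) \left(-4 + 2\right) 4 \left(-5\right)^{2}\right) = 2 \left(8 + 7 \left(-2\right) 4 \cdot 25\right) = 2 \left(8 - 1400\right) = 2 \left(-1392\right) = -2784$)
$l{\left(n,H \right)} = 1$ ($l{\left(n,H \right)} = 2 - \frac{n}{n} = 2 - 1 = 1$)
$\frac{1}{\left(-15\right) 576 + l{\left(v,199 \right)}} = \frac{1}{\left(-15\right) 576 + 1} = \frac{1}{-8640 + 1} = \frac{1}{-8639} = - \frac{1}{8639}$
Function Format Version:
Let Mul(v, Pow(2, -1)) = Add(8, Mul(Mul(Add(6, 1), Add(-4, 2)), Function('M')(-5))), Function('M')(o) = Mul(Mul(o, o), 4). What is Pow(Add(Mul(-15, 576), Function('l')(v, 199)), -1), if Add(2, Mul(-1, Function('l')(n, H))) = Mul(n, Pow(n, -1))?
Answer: Rational(-1, 8639) ≈ -0.00011575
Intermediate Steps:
Function('M')(o) = Mul(4, Pow(o, 2)) (Function('M')(o) = Mul(Pow(o, 2), 4) = Mul(4, Pow(o, 2)))
v = -2784 (v = Mul(2, Add(8, Mul(Mul(Add(6, 1), Add(-4, 2)), Mul(4, Pow(-5, 2))))) = Mul(2, Add(8, Mul(Mul(7, -2), Mul(4, 25)))) = Mul(2, Add(8, Mul(-14, 100))) = Mul(2, Add(8, -1400)) = Mul(2, -1392) = -2784)
Function('l')(n, H) = 1 (Function('l')(n, H) = Add(2, Mul(-1, Mul(n, Pow(n, -1)))) = Add(2, Mul(-1, 1)) = Add(2, -1) = 1)
Pow(Add(Mul(-15, 576), Function('l')(v, 199)), -1) = Pow(Add(Mul(-15, 576), 1), -1) = Pow(Add(-8640, 1), -1) = Pow(-8639, -1) = Rational(-1, 8639)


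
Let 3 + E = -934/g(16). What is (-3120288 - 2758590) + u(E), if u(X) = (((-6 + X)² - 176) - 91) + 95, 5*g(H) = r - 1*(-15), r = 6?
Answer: -2569051169/441 ≈ -5.8255e+6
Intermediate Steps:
g(H) = 21/5 (g(H) = (6 - 1*(-15))/5 = (6 + 15)/5 = (⅕)*21 = 21/5)
E = -4733/21 (E = -3 - 934/21/5 = -3 - 934*5/21 = -3 - 4670/21 = -4733/21 ≈ -225.38)
u(X) = -172 + (-6 + X)² (u(X) = ((-176 + (-6 + X)²) - 91) + 95 = (-267 + (-6 + X)²) + 95 = -172 + (-6 + X)²)
(-3120288 - 2758590) + u(E) = (-3120288 - 2758590) + (-172 + (-6 - 4733/21)²) = -5878878 + (-172 + (-4859/21)²) = -5878878 + (-172 + 23609881/441) = -5878878 + 23534029/441 = -2569051169/441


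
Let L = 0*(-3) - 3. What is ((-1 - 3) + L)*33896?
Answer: -237272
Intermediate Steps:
L = -3 (L = 0 - 3 = -3)
((-1 - 3) + L)*33896 = ((-1 - 3) - 3)*33896 = (-4 - 3)*33896 = -7*33896 = -237272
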